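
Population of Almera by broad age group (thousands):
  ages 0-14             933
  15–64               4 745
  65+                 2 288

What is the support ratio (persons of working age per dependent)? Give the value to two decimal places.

Support ratio = 4 745 / (933 + 2 288) = 4 745 / 3 221 = 1.47

Support ratio: 1.47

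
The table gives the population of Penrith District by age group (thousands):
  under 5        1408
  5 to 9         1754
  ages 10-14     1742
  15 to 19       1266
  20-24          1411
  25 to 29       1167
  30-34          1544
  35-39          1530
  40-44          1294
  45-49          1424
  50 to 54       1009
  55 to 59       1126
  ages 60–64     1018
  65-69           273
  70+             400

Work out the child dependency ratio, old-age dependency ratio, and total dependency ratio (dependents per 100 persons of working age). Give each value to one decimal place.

Youth dependency ratio: 38.3
Old-age dependency ratio: 5.3
Total dependency ratio: 43.6

0–14: 1408 + 1754 + 1742 = 4904
15–64: 1266 + 1411 + 1167 + 1544 + 1530 + 1294 + 1424 + 1009 + 1126 + 1018 = 12789
65+: 273 + 400 = 673
Youth dependency ratio = 4904 / 12789 × 100 = 38.3
Old-age dependency ratio = 673 / 12789 × 100 = 5.3
Total dependency ratio = (4904 + 673) / 12789 × 100 = 5577 / 12789 × 100 = 43.6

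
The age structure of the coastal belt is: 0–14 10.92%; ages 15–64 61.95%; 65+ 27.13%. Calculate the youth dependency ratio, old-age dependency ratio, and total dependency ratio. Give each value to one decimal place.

Youth dependency ratio: 17.6
Old-age dependency ratio: 43.8
Total dependency ratio: 61.4

Youth dependency ratio = 10.92 / 61.95 × 100 = 17.6
Old-age dependency ratio = 27.13 / 61.95 × 100 = 43.8
Total dependency ratio = (10.92 + 27.13) / 61.95 × 100 = 38.05 / 61.95 × 100 = 61.4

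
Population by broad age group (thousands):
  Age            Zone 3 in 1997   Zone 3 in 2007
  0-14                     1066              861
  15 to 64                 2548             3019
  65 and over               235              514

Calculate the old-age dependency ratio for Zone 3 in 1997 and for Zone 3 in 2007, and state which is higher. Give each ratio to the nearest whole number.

Zone 3 in 1997: 235 / 2548 × 100 = 9
Zone 3 in 2007: 514 / 3019 × 100 = 17

Zone 3 in 1997: 9
Zone 3 in 2007: 17
Higher: Zone 3 in 2007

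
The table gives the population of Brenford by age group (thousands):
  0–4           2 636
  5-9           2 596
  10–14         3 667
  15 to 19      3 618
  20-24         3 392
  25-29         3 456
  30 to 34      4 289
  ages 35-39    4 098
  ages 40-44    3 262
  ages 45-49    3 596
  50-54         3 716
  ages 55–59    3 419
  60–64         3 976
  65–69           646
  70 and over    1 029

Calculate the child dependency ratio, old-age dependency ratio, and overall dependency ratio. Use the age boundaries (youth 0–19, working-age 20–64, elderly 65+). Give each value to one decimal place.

Youth dependency ratio: 37.7
Old-age dependency ratio: 5.0
Total dependency ratio: 42.7

0–19: 2 636 + 2 596 + 3 667 + 3 618 = 12 517
20–64: 3 392 + 3 456 + 4 289 + 4 098 + 3 262 + 3 596 + 3 716 + 3 419 + 3 976 = 33 204
65+: 646 + 1 029 = 1 675
Youth dependency ratio = 12 517 / 33 204 × 100 = 37.7
Old-age dependency ratio = 1 675 / 33 204 × 100 = 5.0
Total dependency ratio = (12 517 + 1 675) / 33 204 × 100 = 14 192 / 33 204 × 100 = 42.7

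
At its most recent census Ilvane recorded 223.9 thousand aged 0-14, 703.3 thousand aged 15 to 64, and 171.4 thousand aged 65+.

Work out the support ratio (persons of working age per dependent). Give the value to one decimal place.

Support ratio: 1.8

Support ratio = 703.3 / (223.9 + 171.4) = 703.3 / 395.3 = 1.8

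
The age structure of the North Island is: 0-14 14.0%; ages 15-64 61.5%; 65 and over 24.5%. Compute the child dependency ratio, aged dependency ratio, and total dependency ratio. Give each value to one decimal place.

Youth dependency ratio: 22.8
Old-age dependency ratio: 39.8
Total dependency ratio: 62.6

Youth dependency ratio = 14.0 / 61.5 × 100 = 22.8
Old-age dependency ratio = 24.5 / 61.5 × 100 = 39.8
Total dependency ratio = (14.0 + 24.5) / 61.5 × 100 = 38.5 / 61.5 × 100 = 62.6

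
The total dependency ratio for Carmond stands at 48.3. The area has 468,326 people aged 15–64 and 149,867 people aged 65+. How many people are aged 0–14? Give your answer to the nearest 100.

Aged 0–14: 76,300

Total dependency ratio = (youth + elderly) / working-age × 100
48.3 = (Y + 149,867) / 468,326 × 100
⇒ 76,300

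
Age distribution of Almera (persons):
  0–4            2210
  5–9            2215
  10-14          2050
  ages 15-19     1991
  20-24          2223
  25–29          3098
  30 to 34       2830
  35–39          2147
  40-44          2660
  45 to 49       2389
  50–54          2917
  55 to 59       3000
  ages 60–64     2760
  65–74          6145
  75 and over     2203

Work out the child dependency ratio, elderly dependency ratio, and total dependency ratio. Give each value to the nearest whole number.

0–14: 2210 + 2215 + 2050 = 6475
15–64: 1991 + 2223 + 3098 + 2830 + 2147 + 2660 + 2389 + 2917 + 3000 + 2760 = 26015
65+: 6145 + 2203 = 8348
Youth dependency ratio = 6475 / 26015 × 100 = 25
Old-age dependency ratio = 8348 / 26015 × 100 = 32
Total dependency ratio = (6475 + 8348) / 26015 × 100 = 14823 / 26015 × 100 = 57

Youth dependency ratio: 25
Old-age dependency ratio: 32
Total dependency ratio: 57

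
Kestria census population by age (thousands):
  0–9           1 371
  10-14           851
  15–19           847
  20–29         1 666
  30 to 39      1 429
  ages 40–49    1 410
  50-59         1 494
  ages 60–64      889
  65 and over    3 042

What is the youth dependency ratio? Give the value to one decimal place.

Youth dependency ratio: 28.7

0–14: 1 371 + 851 = 2 222
15–64: 847 + 1 666 + 1 429 + 1 410 + 1 494 + 889 = 7 735
65+: 3 042
Youth dependency ratio = 2 222 / 7 735 × 100 = 28.7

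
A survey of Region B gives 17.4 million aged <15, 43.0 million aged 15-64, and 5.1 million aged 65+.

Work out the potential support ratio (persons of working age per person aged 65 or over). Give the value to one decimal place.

Potential support ratio: 8.4

Potential support ratio = 43.0 / 5.1 = 8.4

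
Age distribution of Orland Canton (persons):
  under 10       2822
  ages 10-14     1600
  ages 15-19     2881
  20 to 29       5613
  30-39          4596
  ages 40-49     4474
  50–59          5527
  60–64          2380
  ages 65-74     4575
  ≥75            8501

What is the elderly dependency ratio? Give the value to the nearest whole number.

0–14: 2822 + 1600 = 4422
15–64: 2881 + 5613 + 4596 + 4474 + 5527 + 2380 = 25471
65+: 4575 + 8501 = 13076
Old-age dependency ratio = 13076 / 25471 × 100 = 51

Old-age dependency ratio: 51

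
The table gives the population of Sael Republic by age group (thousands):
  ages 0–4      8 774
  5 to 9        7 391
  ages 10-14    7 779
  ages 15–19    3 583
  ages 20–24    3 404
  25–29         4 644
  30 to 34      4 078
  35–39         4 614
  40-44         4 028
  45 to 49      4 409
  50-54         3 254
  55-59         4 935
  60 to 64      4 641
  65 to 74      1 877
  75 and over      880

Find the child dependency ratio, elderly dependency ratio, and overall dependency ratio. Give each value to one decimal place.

Youth dependency ratio: 57.6
Old-age dependency ratio: 6.6
Total dependency ratio: 64.2

0–14: 8 774 + 7 391 + 7 779 = 23 944
15–64: 3 583 + 3 404 + 4 644 + 4 078 + 4 614 + 4 028 + 4 409 + 3 254 + 4 935 + 4 641 = 41 590
65+: 1 877 + 880 = 2 757
Youth dependency ratio = 23 944 / 41 590 × 100 = 57.6
Old-age dependency ratio = 2 757 / 41 590 × 100 = 6.6
Total dependency ratio = (23 944 + 2 757) / 41 590 × 100 = 26 701 / 41 590 × 100 = 64.2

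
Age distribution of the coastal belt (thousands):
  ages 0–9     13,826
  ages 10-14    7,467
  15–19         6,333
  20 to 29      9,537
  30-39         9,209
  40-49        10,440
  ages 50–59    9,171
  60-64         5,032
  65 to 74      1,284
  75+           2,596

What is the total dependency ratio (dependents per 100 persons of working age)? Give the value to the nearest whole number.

0–14: 13,826 + 7,467 = 21,293
15–64: 6,333 + 9,537 + 9,209 + 10,440 + 9,171 + 5,032 = 49,722
65+: 1,284 + 2,596 = 3,880
Total dependency ratio = (21,293 + 3,880) / 49,722 × 100 = 25,173 / 49,722 × 100 = 51

Total dependency ratio: 51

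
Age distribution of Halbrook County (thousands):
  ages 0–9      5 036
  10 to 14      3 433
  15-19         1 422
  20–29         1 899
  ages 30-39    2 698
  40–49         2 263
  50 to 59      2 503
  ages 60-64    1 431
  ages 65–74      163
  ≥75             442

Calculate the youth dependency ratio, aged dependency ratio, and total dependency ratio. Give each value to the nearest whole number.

0–14: 5 036 + 3 433 = 8 469
15–64: 1 422 + 1 899 + 2 698 + 2 263 + 2 503 + 1 431 = 12 216
65+: 163 + 442 = 605
Youth dependency ratio = 8 469 / 12 216 × 100 = 69
Old-age dependency ratio = 605 / 12 216 × 100 = 5
Total dependency ratio = (8 469 + 605) / 12 216 × 100 = 9 074 / 12 216 × 100 = 74

Youth dependency ratio: 69
Old-age dependency ratio: 5
Total dependency ratio: 74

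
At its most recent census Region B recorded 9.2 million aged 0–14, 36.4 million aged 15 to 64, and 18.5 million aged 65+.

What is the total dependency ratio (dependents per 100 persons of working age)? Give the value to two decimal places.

Total dependency ratio = (9.2 + 18.5) / 36.4 × 100 = 27.7 / 36.4 × 100 = 76.10

Total dependency ratio: 76.10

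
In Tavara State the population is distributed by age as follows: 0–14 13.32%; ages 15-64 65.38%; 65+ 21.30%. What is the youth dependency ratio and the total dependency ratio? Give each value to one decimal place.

Youth dependency ratio: 20.4
Total dependency ratio: 53.0

Youth dependency ratio = 13.32 / 65.38 × 100 = 20.4
Total dependency ratio = (13.32 + 21.30) / 65.38 × 100 = 34.62 / 65.38 × 100 = 53.0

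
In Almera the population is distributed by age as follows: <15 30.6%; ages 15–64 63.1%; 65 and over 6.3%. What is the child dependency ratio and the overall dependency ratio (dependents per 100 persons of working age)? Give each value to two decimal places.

Youth dependency ratio: 48.49
Total dependency ratio: 58.48

Youth dependency ratio = 30.6 / 63.1 × 100 = 48.49
Total dependency ratio = (30.6 + 6.3) / 63.1 × 100 = 36.9 / 63.1 × 100 = 58.48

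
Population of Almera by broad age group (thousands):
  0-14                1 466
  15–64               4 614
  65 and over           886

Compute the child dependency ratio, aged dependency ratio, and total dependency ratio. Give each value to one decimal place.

Youth dependency ratio: 31.8
Old-age dependency ratio: 19.2
Total dependency ratio: 51.0

Youth dependency ratio = 1 466 / 4 614 × 100 = 31.8
Old-age dependency ratio = 886 / 4 614 × 100 = 19.2
Total dependency ratio = (1 466 + 886) / 4 614 × 100 = 2 352 / 4 614 × 100 = 51.0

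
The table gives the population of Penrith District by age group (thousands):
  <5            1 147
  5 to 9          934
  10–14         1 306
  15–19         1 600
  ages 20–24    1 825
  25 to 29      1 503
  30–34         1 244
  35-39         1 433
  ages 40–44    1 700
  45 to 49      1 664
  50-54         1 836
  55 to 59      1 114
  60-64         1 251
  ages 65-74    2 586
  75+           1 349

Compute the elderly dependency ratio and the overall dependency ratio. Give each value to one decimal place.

0–14: 1 147 + 934 + 1 306 = 3 387
15–64: 1 600 + 1 825 + 1 503 + 1 244 + 1 433 + 1 700 + 1 664 + 1 836 + 1 114 + 1 251 = 15 170
65+: 2 586 + 1 349 = 3 935
Old-age dependency ratio = 3 935 / 15 170 × 100 = 25.9
Total dependency ratio = (3 387 + 3 935) / 15 170 × 100 = 7 322 / 15 170 × 100 = 48.3

Old-age dependency ratio: 25.9
Total dependency ratio: 48.3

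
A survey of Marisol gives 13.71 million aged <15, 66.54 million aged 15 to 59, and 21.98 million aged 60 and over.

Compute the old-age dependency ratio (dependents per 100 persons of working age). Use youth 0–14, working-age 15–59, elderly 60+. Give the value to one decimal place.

Old-age dependency ratio: 33.0

Old-age dependency ratio = 21.98 / 66.54 × 100 = 33.0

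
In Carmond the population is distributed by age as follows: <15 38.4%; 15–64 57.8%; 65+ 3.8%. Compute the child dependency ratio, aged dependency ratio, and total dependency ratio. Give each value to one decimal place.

Youth dependency ratio = 38.4 / 57.8 × 100 = 66.4
Old-age dependency ratio = 3.8 / 57.8 × 100 = 6.6
Total dependency ratio = (38.4 + 3.8) / 57.8 × 100 = 42.2 / 57.8 × 100 = 73.0

Youth dependency ratio: 66.4
Old-age dependency ratio: 6.6
Total dependency ratio: 73.0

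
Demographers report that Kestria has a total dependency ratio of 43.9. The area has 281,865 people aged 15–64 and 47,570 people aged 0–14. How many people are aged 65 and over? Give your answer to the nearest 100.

Aged 65 and over: 76,200

Total dependency ratio = (youth + elderly) / working-age × 100
43.9 = (47,570 + E) / 281,865 × 100
⇒ 76,200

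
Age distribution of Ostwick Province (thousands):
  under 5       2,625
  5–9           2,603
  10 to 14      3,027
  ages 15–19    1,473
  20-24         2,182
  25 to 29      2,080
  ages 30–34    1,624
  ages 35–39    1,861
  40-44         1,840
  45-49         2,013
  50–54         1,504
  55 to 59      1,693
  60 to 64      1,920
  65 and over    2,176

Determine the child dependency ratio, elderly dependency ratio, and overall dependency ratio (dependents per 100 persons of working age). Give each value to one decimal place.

0–14: 2,625 + 2,603 + 3,027 = 8,255
15–64: 1,473 + 2,182 + 2,080 + 1,624 + 1,861 + 1,840 + 2,013 + 1,504 + 1,693 + 1,920 = 18,190
65+: 2,176
Youth dependency ratio = 8,255 / 18,190 × 100 = 45.4
Old-age dependency ratio = 2,176 / 18,190 × 100 = 12.0
Total dependency ratio = (8,255 + 2,176) / 18,190 × 100 = 10,431 / 18,190 × 100 = 57.3

Youth dependency ratio: 45.4
Old-age dependency ratio: 12.0
Total dependency ratio: 57.3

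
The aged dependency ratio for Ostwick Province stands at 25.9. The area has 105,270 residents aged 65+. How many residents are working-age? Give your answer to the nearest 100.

Old-age dependency ratio = elderly / working-age × 100
25.9 = 105,270 / W × 100
⇒ 406,400

Working-age: 406,400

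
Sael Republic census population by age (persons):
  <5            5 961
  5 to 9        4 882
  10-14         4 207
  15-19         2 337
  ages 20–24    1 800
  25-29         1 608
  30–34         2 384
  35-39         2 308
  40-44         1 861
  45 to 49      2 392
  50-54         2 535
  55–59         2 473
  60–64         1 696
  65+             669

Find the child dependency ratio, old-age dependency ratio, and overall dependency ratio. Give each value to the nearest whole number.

Youth dependency ratio: 70
Old-age dependency ratio: 3
Total dependency ratio: 73

0–14: 5 961 + 4 882 + 4 207 = 15 050
15–64: 2 337 + 1 800 + 1 608 + 2 384 + 2 308 + 1 861 + 2 392 + 2 535 + 2 473 + 1 696 = 21 394
65+: 669
Youth dependency ratio = 15 050 / 21 394 × 100 = 70
Old-age dependency ratio = 669 / 21 394 × 100 = 3
Total dependency ratio = (15 050 + 669) / 21 394 × 100 = 15 719 / 21 394 × 100 = 73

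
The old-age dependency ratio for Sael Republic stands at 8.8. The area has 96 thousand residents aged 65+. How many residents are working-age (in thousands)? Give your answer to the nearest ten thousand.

Working-age: 1,090

Old-age dependency ratio = elderly / working-age × 100
8.8 = 96 / W × 100
⇒ 1,090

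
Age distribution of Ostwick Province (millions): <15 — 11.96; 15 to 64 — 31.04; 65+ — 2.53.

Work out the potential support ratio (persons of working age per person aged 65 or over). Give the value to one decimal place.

Potential support ratio = 31.04 / 2.53 = 12.3

Potential support ratio: 12.3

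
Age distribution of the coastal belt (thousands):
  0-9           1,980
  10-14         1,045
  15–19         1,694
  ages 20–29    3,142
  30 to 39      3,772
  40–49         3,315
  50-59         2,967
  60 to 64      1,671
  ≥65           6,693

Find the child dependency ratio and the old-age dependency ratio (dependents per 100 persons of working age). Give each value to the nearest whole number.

Youth dependency ratio: 18
Old-age dependency ratio: 40

0–14: 1,980 + 1,045 = 3,025
15–64: 1,694 + 3,142 + 3,772 + 3,315 + 2,967 + 1,671 = 16,561
65+: 6,693
Youth dependency ratio = 3,025 / 16,561 × 100 = 18
Old-age dependency ratio = 6,693 / 16,561 × 100 = 40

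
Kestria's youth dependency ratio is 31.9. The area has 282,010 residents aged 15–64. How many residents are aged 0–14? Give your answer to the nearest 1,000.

Aged 0–14: 90,000

Youth dependency ratio = youth / working-age × 100
31.9 = Y / 282,010 × 100
⇒ 90,000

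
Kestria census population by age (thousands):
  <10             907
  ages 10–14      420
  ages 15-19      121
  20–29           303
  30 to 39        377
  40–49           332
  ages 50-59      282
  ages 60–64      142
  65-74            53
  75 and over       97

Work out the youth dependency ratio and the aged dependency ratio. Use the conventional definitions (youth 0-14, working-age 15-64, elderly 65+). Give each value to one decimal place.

0–14: 907 + 420 = 1,327
15–64: 121 + 303 + 377 + 332 + 282 + 142 = 1,557
65+: 53 + 97 = 150
Youth dependency ratio = 1,327 / 1,557 × 100 = 85.2
Old-age dependency ratio = 150 / 1,557 × 100 = 9.6

Youth dependency ratio: 85.2
Old-age dependency ratio: 9.6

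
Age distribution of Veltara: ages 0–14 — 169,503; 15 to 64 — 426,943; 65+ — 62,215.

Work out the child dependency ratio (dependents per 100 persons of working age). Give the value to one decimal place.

Youth dependency ratio = 169,503 / 426,943 × 100 = 39.7

Youth dependency ratio: 39.7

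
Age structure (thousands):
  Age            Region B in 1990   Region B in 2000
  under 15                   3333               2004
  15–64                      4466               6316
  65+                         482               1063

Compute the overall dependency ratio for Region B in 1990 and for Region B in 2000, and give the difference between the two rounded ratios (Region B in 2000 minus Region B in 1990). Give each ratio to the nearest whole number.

Region B in 1990: 85
Region B in 2000: 49
Difference: -36

Region B in 1990: (3333 + 482) / 4466 × 100 = 3815 / 4466 × 100 = 85
Region B in 2000: (2004 + 1063) / 6316 × 100 = 3067 / 6316 × 100 = 49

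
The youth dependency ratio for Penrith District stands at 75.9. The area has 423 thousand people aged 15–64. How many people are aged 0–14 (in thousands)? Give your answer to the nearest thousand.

Youth dependency ratio = youth / working-age × 100
75.9 = Y / 423 × 100
⇒ 321

Aged 0–14: 321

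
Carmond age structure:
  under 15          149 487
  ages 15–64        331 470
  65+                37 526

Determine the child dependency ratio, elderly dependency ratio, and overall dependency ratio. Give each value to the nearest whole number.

Youth dependency ratio = 149 487 / 331 470 × 100 = 45
Old-age dependency ratio = 37 526 / 331 470 × 100 = 11
Total dependency ratio = (149 487 + 37 526) / 331 470 × 100 = 187 013 / 331 470 × 100 = 56

Youth dependency ratio: 45
Old-age dependency ratio: 11
Total dependency ratio: 56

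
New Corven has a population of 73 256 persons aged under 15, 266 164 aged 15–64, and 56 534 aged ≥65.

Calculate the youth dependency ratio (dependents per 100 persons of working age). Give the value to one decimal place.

Youth dependency ratio = 73 256 / 266 164 × 100 = 27.5

Youth dependency ratio: 27.5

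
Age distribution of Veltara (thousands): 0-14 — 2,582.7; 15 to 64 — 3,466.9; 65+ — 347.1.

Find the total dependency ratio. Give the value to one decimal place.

Total dependency ratio: 84.5

Total dependency ratio = (2,582.7 + 347.1) / 3,466.9 × 100 = 2,929.8 / 3,466.9 × 100 = 84.5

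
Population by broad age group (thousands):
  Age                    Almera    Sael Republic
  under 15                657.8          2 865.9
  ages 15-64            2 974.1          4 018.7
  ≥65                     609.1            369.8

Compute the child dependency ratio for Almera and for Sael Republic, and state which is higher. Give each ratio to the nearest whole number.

Almera: 22
Sael Republic: 71
Higher: Sael Republic

Almera: 657.8 / 2 974.1 × 100 = 22
Sael Republic: 2 865.9 / 4 018.7 × 100 = 71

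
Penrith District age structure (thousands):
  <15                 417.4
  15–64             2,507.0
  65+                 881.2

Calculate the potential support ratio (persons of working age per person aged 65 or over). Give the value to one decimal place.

Potential support ratio = 2,507.0 / 881.2 = 2.8

Potential support ratio: 2.8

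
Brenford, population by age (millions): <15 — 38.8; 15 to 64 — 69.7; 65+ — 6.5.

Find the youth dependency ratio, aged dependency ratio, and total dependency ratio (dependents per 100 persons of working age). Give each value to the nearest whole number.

Youth dependency ratio: 56
Old-age dependency ratio: 9
Total dependency ratio: 65

Youth dependency ratio = 38.8 / 69.7 × 100 = 56
Old-age dependency ratio = 6.5 / 69.7 × 100 = 9
Total dependency ratio = (38.8 + 6.5) / 69.7 × 100 = 45.3 / 69.7 × 100 = 65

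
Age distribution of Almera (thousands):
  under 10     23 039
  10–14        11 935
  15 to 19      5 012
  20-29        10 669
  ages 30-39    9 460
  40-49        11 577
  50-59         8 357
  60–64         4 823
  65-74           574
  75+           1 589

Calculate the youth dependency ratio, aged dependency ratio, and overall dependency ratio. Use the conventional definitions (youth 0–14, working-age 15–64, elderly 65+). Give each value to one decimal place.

0–14: 23 039 + 11 935 = 34 974
15–64: 5 012 + 10 669 + 9 460 + 11 577 + 8 357 + 4 823 = 49 898
65+: 574 + 1 589 = 2 163
Youth dependency ratio = 34 974 / 49 898 × 100 = 70.1
Old-age dependency ratio = 2 163 / 49 898 × 100 = 4.3
Total dependency ratio = (34 974 + 2 163) / 49 898 × 100 = 37 137 / 49 898 × 100 = 74.4

Youth dependency ratio: 70.1
Old-age dependency ratio: 4.3
Total dependency ratio: 74.4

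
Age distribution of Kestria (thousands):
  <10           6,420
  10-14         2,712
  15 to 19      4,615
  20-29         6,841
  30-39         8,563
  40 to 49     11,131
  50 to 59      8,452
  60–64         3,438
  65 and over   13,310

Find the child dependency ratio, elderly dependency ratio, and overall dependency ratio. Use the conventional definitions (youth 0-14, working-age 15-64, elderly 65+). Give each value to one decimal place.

0–14: 6,420 + 2,712 = 9,132
15–64: 4,615 + 6,841 + 8,563 + 11,131 + 8,452 + 3,438 = 43,040
65+: 13,310
Youth dependency ratio = 9,132 / 43,040 × 100 = 21.2
Old-age dependency ratio = 13,310 / 43,040 × 100 = 30.9
Total dependency ratio = (9,132 + 13,310) / 43,040 × 100 = 22,442 / 43,040 × 100 = 52.1

Youth dependency ratio: 21.2
Old-age dependency ratio: 30.9
Total dependency ratio: 52.1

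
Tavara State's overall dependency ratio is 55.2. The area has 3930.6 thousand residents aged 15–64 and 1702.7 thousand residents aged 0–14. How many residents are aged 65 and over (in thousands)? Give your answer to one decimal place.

Total dependency ratio = (youth + elderly) / working-age × 100
55.2 = (1702.7 + E) / 3930.6 × 100
⇒ 467.0

Aged 65 and over: 467.0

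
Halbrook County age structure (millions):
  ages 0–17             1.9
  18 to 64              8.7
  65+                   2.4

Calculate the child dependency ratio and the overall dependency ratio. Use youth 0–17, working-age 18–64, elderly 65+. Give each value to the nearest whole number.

Youth dependency ratio = 1.9 / 8.7 × 100 = 22
Total dependency ratio = (1.9 + 2.4) / 8.7 × 100 = 4.3 / 8.7 × 100 = 49

Youth dependency ratio: 22
Total dependency ratio: 49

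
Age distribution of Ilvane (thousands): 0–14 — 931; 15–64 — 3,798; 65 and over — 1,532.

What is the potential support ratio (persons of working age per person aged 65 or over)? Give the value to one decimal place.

Potential support ratio = 3,798 / 1,532 = 2.5

Potential support ratio: 2.5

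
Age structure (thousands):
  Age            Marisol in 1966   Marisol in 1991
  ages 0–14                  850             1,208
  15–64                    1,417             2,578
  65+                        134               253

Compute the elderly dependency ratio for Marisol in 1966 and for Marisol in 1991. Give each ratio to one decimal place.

Marisol in 1966: 134 / 1,417 × 100 = 9.5
Marisol in 1991: 253 / 2,578 × 100 = 9.8

Marisol in 1966: 9.5
Marisol in 1991: 9.8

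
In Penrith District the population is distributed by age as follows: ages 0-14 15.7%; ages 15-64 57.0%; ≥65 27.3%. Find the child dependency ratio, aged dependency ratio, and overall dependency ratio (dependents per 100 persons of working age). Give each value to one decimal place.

Youth dependency ratio: 27.5
Old-age dependency ratio: 47.9
Total dependency ratio: 75.4

Youth dependency ratio = 15.7 / 57.0 × 100 = 27.5
Old-age dependency ratio = 27.3 / 57.0 × 100 = 47.9
Total dependency ratio = (15.7 + 27.3) / 57.0 × 100 = 43.0 / 57.0 × 100 = 75.4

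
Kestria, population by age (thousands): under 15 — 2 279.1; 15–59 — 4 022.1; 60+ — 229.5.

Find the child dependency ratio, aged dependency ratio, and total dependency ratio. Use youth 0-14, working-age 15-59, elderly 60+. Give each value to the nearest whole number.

Youth dependency ratio = 2 279.1 / 4 022.1 × 100 = 57
Old-age dependency ratio = 229.5 / 4 022.1 × 100 = 6
Total dependency ratio = (2 279.1 + 229.5) / 4 022.1 × 100 = 2 508.6 / 4 022.1 × 100 = 62

Youth dependency ratio: 57
Old-age dependency ratio: 6
Total dependency ratio: 62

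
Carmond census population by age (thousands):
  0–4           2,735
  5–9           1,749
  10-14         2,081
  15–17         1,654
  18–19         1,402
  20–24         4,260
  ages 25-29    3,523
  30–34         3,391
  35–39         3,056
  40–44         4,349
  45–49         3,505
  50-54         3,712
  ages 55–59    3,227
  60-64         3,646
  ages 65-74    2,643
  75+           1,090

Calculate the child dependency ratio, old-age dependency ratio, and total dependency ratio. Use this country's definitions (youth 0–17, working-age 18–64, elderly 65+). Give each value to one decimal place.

Youth dependency ratio: 24.1
Old-age dependency ratio: 11.0
Total dependency ratio: 35.1

0–17: 2,735 + 1,749 + 2,081 + 1,654 = 8,219
18–64: 1,402 + 4,260 + 3,523 + 3,391 + 3,056 + 4,349 + 3,505 + 3,712 + 3,227 + 3,646 = 34,071
65+: 2,643 + 1,090 = 3,733
Youth dependency ratio = 8,219 / 34,071 × 100 = 24.1
Old-age dependency ratio = 3,733 / 34,071 × 100 = 11.0
Total dependency ratio = (8,219 + 3,733) / 34,071 × 100 = 11,952 / 34,071 × 100 = 35.1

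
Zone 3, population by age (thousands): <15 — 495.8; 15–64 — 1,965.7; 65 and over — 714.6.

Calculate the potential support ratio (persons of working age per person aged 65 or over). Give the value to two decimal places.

Potential support ratio = 1,965.7 / 714.6 = 2.75

Potential support ratio: 2.75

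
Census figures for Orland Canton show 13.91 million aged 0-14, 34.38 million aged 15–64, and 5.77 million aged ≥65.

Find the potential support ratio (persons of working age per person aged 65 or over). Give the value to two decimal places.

Potential support ratio = 34.38 / 5.77 = 5.96

Potential support ratio: 5.96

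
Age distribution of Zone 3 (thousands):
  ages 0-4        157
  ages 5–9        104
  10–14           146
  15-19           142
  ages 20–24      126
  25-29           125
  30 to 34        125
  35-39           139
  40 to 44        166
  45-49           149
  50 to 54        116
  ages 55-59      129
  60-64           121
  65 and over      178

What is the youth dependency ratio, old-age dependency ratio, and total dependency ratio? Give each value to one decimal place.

0–14: 157 + 104 + 146 = 407
15–64: 142 + 126 + 125 + 125 + 139 + 166 + 149 + 116 + 129 + 121 = 1 338
65+: 178
Youth dependency ratio = 407 / 1 338 × 100 = 30.4
Old-age dependency ratio = 178 / 1 338 × 100 = 13.3
Total dependency ratio = (407 + 178) / 1 338 × 100 = 585 / 1 338 × 100 = 43.7

Youth dependency ratio: 30.4
Old-age dependency ratio: 13.3
Total dependency ratio: 43.7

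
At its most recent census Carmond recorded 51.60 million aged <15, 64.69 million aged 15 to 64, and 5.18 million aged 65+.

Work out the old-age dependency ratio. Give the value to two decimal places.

Old-age dependency ratio = 5.18 / 64.69 × 100 = 8.01

Old-age dependency ratio: 8.01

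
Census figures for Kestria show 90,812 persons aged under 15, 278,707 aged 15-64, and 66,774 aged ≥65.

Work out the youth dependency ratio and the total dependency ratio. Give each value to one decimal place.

Youth dependency ratio: 32.6
Total dependency ratio: 56.5

Youth dependency ratio = 90,812 / 278,707 × 100 = 32.6
Total dependency ratio = (90,812 + 66,774) / 278,707 × 100 = 157,586 / 278,707 × 100 = 56.5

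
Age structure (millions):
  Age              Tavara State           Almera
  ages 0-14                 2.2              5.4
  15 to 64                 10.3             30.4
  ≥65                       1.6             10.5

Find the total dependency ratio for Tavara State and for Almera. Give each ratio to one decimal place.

Tavara State: 36.9
Almera: 52.3

Tavara State: (2.2 + 1.6) / 10.3 × 100 = 3.8 / 10.3 × 100 = 36.9
Almera: (5.4 + 10.5) / 30.4 × 100 = 15.9 / 30.4 × 100 = 52.3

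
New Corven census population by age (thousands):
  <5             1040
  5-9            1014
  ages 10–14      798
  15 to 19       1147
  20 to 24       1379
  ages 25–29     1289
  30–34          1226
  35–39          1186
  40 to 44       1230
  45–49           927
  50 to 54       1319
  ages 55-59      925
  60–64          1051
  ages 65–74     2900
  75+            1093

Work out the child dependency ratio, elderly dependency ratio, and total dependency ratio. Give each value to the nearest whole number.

Youth dependency ratio: 24
Old-age dependency ratio: 34
Total dependency ratio: 59

0–14: 1040 + 1014 + 798 = 2852
15–64: 1147 + 1379 + 1289 + 1226 + 1186 + 1230 + 927 + 1319 + 925 + 1051 = 11679
65+: 2900 + 1093 = 3993
Youth dependency ratio = 2852 / 11679 × 100 = 24
Old-age dependency ratio = 3993 / 11679 × 100 = 34
Total dependency ratio = (2852 + 3993) / 11679 × 100 = 6845 / 11679 × 100 = 59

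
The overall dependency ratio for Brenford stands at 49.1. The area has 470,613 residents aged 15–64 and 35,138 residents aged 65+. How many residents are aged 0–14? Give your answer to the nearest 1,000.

Aged 0–14: 196,000

Total dependency ratio = (youth + elderly) / working-age × 100
49.1 = (Y + 35,138) / 470,613 × 100
⇒ 196,000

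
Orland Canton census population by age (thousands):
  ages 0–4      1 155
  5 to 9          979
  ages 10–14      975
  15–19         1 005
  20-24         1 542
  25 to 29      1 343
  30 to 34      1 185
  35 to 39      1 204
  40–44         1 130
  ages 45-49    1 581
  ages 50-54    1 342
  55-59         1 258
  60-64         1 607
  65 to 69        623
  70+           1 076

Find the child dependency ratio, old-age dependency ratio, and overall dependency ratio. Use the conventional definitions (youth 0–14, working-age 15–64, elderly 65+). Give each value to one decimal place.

0–14: 1 155 + 979 + 975 = 3 109
15–64: 1 005 + 1 542 + 1 343 + 1 185 + 1 204 + 1 130 + 1 581 + 1 342 + 1 258 + 1 607 = 13 197
65+: 623 + 1 076 = 1 699
Youth dependency ratio = 3 109 / 13 197 × 100 = 23.6
Old-age dependency ratio = 1 699 / 13 197 × 100 = 12.9
Total dependency ratio = (3 109 + 1 699) / 13 197 × 100 = 4 808 / 13 197 × 100 = 36.4

Youth dependency ratio: 23.6
Old-age dependency ratio: 12.9
Total dependency ratio: 36.4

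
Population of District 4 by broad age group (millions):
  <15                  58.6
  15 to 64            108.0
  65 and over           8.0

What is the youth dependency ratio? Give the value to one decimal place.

Youth dependency ratio = 58.6 / 108.0 × 100 = 54.3

Youth dependency ratio: 54.3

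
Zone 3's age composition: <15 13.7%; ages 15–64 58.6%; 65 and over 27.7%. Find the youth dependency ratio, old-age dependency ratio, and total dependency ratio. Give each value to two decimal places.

Youth dependency ratio = 13.7 / 58.6 × 100 = 23.38
Old-age dependency ratio = 27.7 / 58.6 × 100 = 47.27
Total dependency ratio = (13.7 + 27.7) / 58.6 × 100 = 41.4 / 58.6 × 100 = 70.65

Youth dependency ratio: 23.38
Old-age dependency ratio: 47.27
Total dependency ratio: 70.65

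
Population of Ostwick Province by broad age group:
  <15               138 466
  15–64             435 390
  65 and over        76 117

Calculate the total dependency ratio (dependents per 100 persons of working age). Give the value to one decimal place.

Total dependency ratio: 49.3

Total dependency ratio = (138 466 + 76 117) / 435 390 × 100 = 214 583 / 435 390 × 100 = 49.3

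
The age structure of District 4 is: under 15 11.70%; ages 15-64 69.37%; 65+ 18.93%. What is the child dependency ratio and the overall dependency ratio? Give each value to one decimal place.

Youth dependency ratio: 16.9
Total dependency ratio: 44.2

Youth dependency ratio = 11.70 / 69.37 × 100 = 16.9
Total dependency ratio = (11.70 + 18.93) / 69.37 × 100 = 30.63 / 69.37 × 100 = 44.2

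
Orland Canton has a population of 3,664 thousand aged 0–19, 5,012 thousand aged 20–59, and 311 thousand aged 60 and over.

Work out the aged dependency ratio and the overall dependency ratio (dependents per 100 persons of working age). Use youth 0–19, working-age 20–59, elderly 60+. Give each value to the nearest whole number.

Old-age dependency ratio: 6
Total dependency ratio: 79

Old-age dependency ratio = 311 / 5,012 × 100 = 6
Total dependency ratio = (3,664 + 311) / 5,012 × 100 = 3,975 / 5,012 × 100 = 79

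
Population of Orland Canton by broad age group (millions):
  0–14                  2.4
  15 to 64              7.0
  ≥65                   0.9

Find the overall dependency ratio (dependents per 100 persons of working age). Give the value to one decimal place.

Total dependency ratio: 47.1

Total dependency ratio = (2.4 + 0.9) / 7.0 × 100 = 3.3 / 7.0 × 100 = 47.1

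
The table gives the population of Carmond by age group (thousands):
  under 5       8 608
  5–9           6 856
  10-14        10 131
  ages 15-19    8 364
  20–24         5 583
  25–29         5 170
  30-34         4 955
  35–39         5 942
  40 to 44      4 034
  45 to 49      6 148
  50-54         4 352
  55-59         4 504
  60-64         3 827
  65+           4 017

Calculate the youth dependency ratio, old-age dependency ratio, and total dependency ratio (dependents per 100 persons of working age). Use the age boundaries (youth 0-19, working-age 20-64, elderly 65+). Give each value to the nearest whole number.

Youth dependency ratio: 76
Old-age dependency ratio: 9
Total dependency ratio: 85

0–19: 8 608 + 6 856 + 10 131 + 8 364 = 33 959
20–64: 5 583 + 5 170 + 4 955 + 5 942 + 4 034 + 6 148 + 4 352 + 4 504 + 3 827 = 44 515
65+: 4 017
Youth dependency ratio = 33 959 / 44 515 × 100 = 76
Old-age dependency ratio = 4 017 / 44 515 × 100 = 9
Total dependency ratio = (33 959 + 4 017) / 44 515 × 100 = 37 976 / 44 515 × 100 = 85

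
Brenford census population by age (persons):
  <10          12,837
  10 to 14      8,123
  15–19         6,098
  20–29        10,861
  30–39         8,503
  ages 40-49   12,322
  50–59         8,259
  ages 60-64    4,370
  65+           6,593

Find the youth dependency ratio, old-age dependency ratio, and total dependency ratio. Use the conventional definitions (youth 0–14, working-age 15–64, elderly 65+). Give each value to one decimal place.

Youth dependency ratio: 41.6
Old-age dependency ratio: 13.1
Total dependency ratio: 54.7

0–14: 12,837 + 8,123 = 20,960
15–64: 6,098 + 10,861 + 8,503 + 12,322 + 8,259 + 4,370 = 50,413
65+: 6,593
Youth dependency ratio = 20,960 / 50,413 × 100 = 41.6
Old-age dependency ratio = 6,593 / 50,413 × 100 = 13.1
Total dependency ratio = (20,960 + 6,593) / 50,413 × 100 = 27,553 / 50,413 × 100 = 54.7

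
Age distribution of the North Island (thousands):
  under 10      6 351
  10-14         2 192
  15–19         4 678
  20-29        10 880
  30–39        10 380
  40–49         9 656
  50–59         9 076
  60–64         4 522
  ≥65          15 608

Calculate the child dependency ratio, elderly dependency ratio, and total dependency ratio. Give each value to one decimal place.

0–14: 6 351 + 2 192 = 8 543
15–64: 4 678 + 10 880 + 10 380 + 9 656 + 9 076 + 4 522 = 49 192
65+: 15 608
Youth dependency ratio = 8 543 / 49 192 × 100 = 17.4
Old-age dependency ratio = 15 608 / 49 192 × 100 = 31.7
Total dependency ratio = (8 543 + 15 608) / 49 192 × 100 = 24 151 / 49 192 × 100 = 49.1

Youth dependency ratio: 17.4
Old-age dependency ratio: 31.7
Total dependency ratio: 49.1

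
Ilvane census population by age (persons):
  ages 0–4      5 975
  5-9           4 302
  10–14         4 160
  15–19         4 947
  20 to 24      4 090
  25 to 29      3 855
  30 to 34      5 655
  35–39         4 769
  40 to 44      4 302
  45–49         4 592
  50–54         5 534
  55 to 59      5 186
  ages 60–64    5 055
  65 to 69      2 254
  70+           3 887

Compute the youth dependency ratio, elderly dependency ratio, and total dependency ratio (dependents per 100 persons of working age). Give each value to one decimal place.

0–14: 5 975 + 4 302 + 4 160 = 14 437
15–64: 4 947 + 4 090 + 3 855 + 5 655 + 4 769 + 4 302 + 4 592 + 5 534 + 5 186 + 5 055 = 47 985
65+: 2 254 + 3 887 = 6 141
Youth dependency ratio = 14 437 / 47 985 × 100 = 30.1
Old-age dependency ratio = 6 141 / 47 985 × 100 = 12.8
Total dependency ratio = (14 437 + 6 141) / 47 985 × 100 = 20 578 / 47 985 × 100 = 42.9

Youth dependency ratio: 30.1
Old-age dependency ratio: 12.8
Total dependency ratio: 42.9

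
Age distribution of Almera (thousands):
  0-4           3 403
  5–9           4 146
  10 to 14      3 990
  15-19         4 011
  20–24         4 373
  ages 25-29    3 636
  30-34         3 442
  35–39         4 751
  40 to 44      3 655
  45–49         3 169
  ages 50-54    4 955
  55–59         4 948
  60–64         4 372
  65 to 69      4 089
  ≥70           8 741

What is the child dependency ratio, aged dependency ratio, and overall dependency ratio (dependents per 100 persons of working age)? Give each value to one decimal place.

Youth dependency ratio: 27.9
Old-age dependency ratio: 31.1
Total dependency ratio: 59.0

0–14: 3 403 + 4 146 + 3 990 = 11 539
15–64: 4 011 + 4 373 + 3 636 + 3 442 + 4 751 + 3 655 + 3 169 + 4 955 + 4 948 + 4 372 = 41 312
65+: 4 089 + 8 741 = 12 830
Youth dependency ratio = 11 539 / 41 312 × 100 = 27.9
Old-age dependency ratio = 12 830 / 41 312 × 100 = 31.1
Total dependency ratio = (11 539 + 12 830) / 41 312 × 100 = 24 369 / 41 312 × 100 = 59.0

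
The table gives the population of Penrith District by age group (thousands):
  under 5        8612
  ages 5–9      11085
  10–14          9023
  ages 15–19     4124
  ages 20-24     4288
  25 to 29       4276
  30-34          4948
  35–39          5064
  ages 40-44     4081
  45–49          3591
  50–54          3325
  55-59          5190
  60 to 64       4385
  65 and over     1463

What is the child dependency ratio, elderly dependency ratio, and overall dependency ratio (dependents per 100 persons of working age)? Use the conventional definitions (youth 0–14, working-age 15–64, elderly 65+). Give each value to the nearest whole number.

0–14: 8612 + 11085 + 9023 = 28720
15–64: 4124 + 4288 + 4276 + 4948 + 5064 + 4081 + 3591 + 3325 + 5190 + 4385 = 43272
65+: 1463
Youth dependency ratio = 28720 / 43272 × 100 = 66
Old-age dependency ratio = 1463 / 43272 × 100 = 3
Total dependency ratio = (28720 + 1463) / 43272 × 100 = 30183 / 43272 × 100 = 70

Youth dependency ratio: 66
Old-age dependency ratio: 3
Total dependency ratio: 70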